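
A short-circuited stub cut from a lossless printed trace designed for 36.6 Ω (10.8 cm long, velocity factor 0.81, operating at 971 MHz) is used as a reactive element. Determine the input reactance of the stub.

λ = v/f = 0.81·c / 971 MHz = 0.25 m
βl = 2π·l/λ = 2π × 0.432 = 155°
tan(βl) = -0.459
For a short-circuited stub, Z_in = jZ_0·tan(βl)

X_in ≈ -16.8 Ω (capacitive)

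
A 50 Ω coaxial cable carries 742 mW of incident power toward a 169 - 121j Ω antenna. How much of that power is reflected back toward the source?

P_reflected ≈ 341 mW

|Γ| = |(119 − j121)/(219 − j121)| = 0.678
|Γ|² = 0.46
P_refl = |Γ|²·P_inc = 341 mW, P_del = (1 − |Γ|²)·P_inc = 401 mW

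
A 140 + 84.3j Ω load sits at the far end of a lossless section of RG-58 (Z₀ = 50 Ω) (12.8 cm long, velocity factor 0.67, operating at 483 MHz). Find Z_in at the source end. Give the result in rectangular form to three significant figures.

λ = v/f = 0.67·c / 483 MHz = 0.416 m
βl = 2π·l/λ = 2π × 0.308 = 111°
tan(βl) = tan(111°) = -2.64
Z_in = Z_0·(Z_L + jZ_0·tanβl)/(Z_0 + jZ_L·tanβl)
     = 50·(140 − j47.8)/(273 − j370)

Z_in ≈ 13.2 + j9.17 Ω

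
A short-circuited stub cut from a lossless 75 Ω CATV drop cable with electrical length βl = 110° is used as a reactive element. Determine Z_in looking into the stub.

tan(βl) = -2.75
For a short-circuited stub, Z_in = jZ_0·tan(βl)

Z_in ≈ −j206 Ω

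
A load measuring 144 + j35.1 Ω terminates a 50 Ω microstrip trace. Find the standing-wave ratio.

VSWR ≈ 3.07

Γ = (Z_L − Z_0)/(Z_L + Z_0) = (94 + j35.1)/(194 + j35.1)
|Γ| = 100/197 = 0.509
VSWR = (1 + |Γ|)/(1 − |Γ|) = 1.51/0.491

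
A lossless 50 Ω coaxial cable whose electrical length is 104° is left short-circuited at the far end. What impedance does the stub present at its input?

Z_in ≈ −j201 Ω

tan(βl) = -4.01
For a short-circuited stub, Z_in = jZ_0·tan(βl)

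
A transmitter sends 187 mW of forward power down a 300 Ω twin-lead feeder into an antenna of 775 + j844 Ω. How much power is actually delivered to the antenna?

|Γ| = |(475 + j844)/(1075 + j844)| = 0.709
|Γ|² = 0.502
P_refl = |Γ|²·P_inc = 93.9 mW, P_del = (1 − |Γ|²)·P_inc = 93.1 mW

P_delivered ≈ 93.1 mW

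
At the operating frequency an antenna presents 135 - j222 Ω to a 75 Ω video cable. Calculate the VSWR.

VSWR ≈ 7.08

Γ = (Z_L − Z_0)/(Z_L + Z_0) = (60 − j222)/(210 − j222)
|Γ| = 230/306 = 0.753
VSWR = (1 + |Γ|)/(1 − |Γ|) = 1.75/0.247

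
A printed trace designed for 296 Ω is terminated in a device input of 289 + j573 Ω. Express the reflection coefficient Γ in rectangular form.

Γ ≈ 0.484 + j0.506

Γ = (Z_L − Z_0)/(Z_L + Z_0) = (-7 + j573)/(585 + j573)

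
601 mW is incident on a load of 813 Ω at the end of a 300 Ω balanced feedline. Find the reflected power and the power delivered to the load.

Γ = (813 − 300)/(813 + 300) = 0.461
|Γ|² = 0.212
P_refl = |Γ|²·P_inc = 128 mW, P_del = (1 − |Γ|²)·P_inc = 473 mW

P_reflected ≈ 128 mW; P_delivered ≈ 473 mW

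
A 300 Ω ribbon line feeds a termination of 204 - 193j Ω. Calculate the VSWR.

Γ = (Z_L − Z_0)/(Z_L + Z_0) = (-96 − j193)/(504 − j193)
|Γ| = 216/540 = 0.399
VSWR = (1 + |Γ|)/(1 − |Γ|) = 1.4/0.601

VSWR ≈ 2.33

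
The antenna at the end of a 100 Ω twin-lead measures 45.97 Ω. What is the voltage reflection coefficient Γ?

Γ = -0.37

Γ = (Z_L − Z_0)/(Z_L + Z_0) = (45.97 − 100)/(45.97 + 100) = -54.03/146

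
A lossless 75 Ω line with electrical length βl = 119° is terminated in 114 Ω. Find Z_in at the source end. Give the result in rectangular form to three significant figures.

Z_in ≈ 56.9 + j20.8 Ω

tan(βl) = tan(119°) = -1.8
Z_in = Z_0·(Z_L + jZ_0·tanβl)/(Z_0 + jZ_L·tanβl)
     = 75·(114 − j135)/(75 − j206)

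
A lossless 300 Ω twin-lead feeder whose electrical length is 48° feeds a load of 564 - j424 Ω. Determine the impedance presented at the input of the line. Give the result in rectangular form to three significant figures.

Z_in ≈ 115 − j129 Ω

tan(βl) = tan(48°) = 1.11
Z_in = Z_0·(Z_L + jZ_0·tanβl)/(Z_0 + jZ_L·tanβl)
     = 300·(564 − j90.8)/(771 + j626)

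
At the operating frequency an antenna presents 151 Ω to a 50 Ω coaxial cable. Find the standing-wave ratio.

Γ = (151 − 50)/(151 + 50) = 0.502
VSWR = (1 + 0.502)/(1 − 0.502)

VSWR ≈ 3.02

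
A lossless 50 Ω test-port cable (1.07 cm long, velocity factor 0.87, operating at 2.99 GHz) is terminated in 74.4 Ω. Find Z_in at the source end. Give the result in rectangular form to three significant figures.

λ = v/f = 0.87·c / 2.99 GHz = 0.0873 m
βl = 2π·l/λ = 2π × 0.123 = 44.1°
tan(βl) = tan(44.1°) = 0.97
Z_in = Z_0·(Z_L + jZ_0·tanβl)/(Z_0 + jZ_L·tanβl)
     = 50·(74.4 + j48.5)/(50 + j72.2)

Z_in ≈ 46.8 − j19.1 Ω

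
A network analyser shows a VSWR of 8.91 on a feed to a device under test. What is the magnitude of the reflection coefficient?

|Γ| ≈ 0.798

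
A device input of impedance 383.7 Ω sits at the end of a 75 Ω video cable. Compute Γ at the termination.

Γ = 0.673

Γ = (Z_L − Z_0)/(Z_L + Z_0) = (383.7 − 75)/(383.7 + 75) = 308.7/458.7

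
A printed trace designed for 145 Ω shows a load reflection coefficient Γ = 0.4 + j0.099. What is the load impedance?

Z_L = Z_0·(1 + Γ)/(1 − Γ) = 145·(1.4 + j0.099)/(0.6 − j0.099)

Z_L ≈ 326 + j77.6 Ω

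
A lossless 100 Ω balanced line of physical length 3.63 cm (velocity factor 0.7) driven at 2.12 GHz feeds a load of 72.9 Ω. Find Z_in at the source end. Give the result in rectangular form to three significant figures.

Z_in ≈ 98.4 − j31.5 Ω

λ = v/f = 0.7·c / 2.12 GHz = 0.0991 m
βl = 2π·l/λ = 2π × 0.366 = 132°
tan(βl) = tan(132°) = -1.11
Z_in = Z_0·(Z_L + jZ_0·tanβl)/(Z_0 + jZ_L·tanβl)
     = 100·(72.9 − j111)/(100 − j81.2)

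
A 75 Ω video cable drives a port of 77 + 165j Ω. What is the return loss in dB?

RL ≈ 2.67 dB

Γ = (2 + j165)/(152 + j165), |Γ| = 0.736
RL = −20·log₁₀|Γ| = −20·log₁₀(0.736)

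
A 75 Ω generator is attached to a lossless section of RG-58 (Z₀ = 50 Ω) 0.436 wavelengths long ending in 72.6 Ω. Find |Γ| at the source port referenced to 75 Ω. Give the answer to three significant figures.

|Γ| ≈ 0.155

βl = 2π × 0.436 = 157°
tan(βl) = -0.425
Z_in = Z_0·(Z_L + jZ_0·tanβl)/(Z_0 + jZ_L·tanβl) = 62.1 + j17.1 Ω
Γ_s = (Z_in − Z_s)/(Z_in + Z_s) = (-12.9 + j17.1)/(137 + j17.1), |Γ_s| = 0.155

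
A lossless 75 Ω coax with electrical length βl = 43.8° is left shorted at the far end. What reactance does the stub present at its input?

X_in ≈ 71.9 Ω (inductive)

tan(βl) = 0.959
For a shorted stub, Z_in = jZ_0·tan(βl)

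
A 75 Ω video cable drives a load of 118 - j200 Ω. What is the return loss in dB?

RL ≈ 2.66 dB

Γ = (43 − j200)/(193 − j200), |Γ| = 0.736
RL = −20·log₁₀|Γ| = −20·log₁₀(0.736)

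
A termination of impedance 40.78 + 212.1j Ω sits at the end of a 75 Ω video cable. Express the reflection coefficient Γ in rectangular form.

Γ = (Z_L − Z_0)/(Z_L + Z_0) = (-34.22 + j212.1)/(115.8 + j212.1)

Γ ≈ 0.703 + j0.545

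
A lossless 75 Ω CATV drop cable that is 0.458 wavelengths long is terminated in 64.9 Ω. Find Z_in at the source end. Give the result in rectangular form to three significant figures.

Z_in ≈ 66 − j4.83 Ω

βl = 2π × 0.458 = 165°
tan(βl) = tan(165°) = -0.27
Z_in = Z_0·(Z_L + jZ_0·tanβl)/(Z_0 + jZ_L·tanβl)
     = 75·(64.9 − j20.3)/(75 − j17.5)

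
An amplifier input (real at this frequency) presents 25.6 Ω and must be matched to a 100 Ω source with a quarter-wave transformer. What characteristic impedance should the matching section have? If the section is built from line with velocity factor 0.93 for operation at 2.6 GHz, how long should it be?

Z_qwt ≈ 50.6 Ω; length ≈ 2.68 cm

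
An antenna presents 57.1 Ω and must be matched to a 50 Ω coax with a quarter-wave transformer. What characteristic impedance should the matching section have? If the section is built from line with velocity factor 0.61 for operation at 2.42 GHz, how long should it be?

Z_qwt ≈ 53.4 Ω; length ≈ 1.89 cm

Z_qwt = √(Z_0·R_L) = √(50 × 57.1) = √2855
λ = 0.61·c/f = 0.0756 m, so l = λ/4 = 0.0189 m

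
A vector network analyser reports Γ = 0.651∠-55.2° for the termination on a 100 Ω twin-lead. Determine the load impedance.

Z_L = Z_0·(1 + Γ)/(1 − Γ) = 100·(1.37 − j0.535)/(0.628 + j0.535)

Z_L ≈ 84.6 − j157 Ω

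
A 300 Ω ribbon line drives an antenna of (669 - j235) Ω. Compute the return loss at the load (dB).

Γ = (369 − j235)/(969 − j235), |Γ| = 0.439
RL = −20·log₁₀|Γ| = −20·log₁₀(0.439)

RL ≈ 7.16 dB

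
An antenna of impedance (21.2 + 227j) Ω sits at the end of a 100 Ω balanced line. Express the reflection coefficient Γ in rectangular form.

Γ ≈ 0.634 + j0.686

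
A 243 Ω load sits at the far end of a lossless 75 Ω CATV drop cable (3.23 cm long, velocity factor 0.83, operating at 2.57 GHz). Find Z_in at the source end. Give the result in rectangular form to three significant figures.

λ = v/f = 0.83·c / 2.57 GHz = 0.0969 m
βl = 2π·l/λ = 2π × 0.333 = 120°
tan(βl) = tan(120°) = -1.73
Z_in = Z_0·(Z_L + jZ_0·tanβl)/(Z_0 + jZ_L·tanβl)
     = 75·(243 − j130)/(75 − j421)

Z_in ≈ 29.9 + j38 Ω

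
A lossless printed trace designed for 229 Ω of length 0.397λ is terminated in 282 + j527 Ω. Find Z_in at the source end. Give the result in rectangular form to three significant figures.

βl = 2π × 0.397 = 143°
tan(βl) = tan(143°) = -0.756
Z_in = Z_0·(Z_L + jZ_0·tanβl)/(Z_0 + jZ_L·tanβl)
     = 229·(282 + j354)/(627 − j213)

Z_in ≈ 52.9 + j147 Ω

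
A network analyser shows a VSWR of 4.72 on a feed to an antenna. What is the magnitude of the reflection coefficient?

|Γ| = (S − 1)/(S + 1) = (4.72 − 1)/(4.72 + 1) = 3.72/5.72

|Γ| ≈ 0.65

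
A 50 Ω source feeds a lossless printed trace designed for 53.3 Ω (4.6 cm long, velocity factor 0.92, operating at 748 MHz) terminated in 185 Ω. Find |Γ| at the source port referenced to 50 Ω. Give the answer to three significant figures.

|Γ| ≈ 0.554

λ = v/f = 0.92·c / 748 MHz = 0.369 m
βl = 2π·l/λ = 2π × 0.125 = 44.9°
tan(βl) = 0.996
Z_in = Z_0·(Z_L + jZ_0·tanβl)/(Z_0 + jZ_L·tanβl) = 28.5 − j45.3 Ω
Γ_s = (Z_in − Z_s)/(Z_in + Z_s) = (-21.5 − j45.3)/(78.5 − j45.3), |Γ_s| = 0.554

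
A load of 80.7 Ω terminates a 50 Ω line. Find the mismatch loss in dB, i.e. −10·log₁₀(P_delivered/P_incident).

Γ = (80.7 − 50)/(80.7 + 50) = 0.235
|Γ|² = 0.0552, so P_del/P_inc = 1 − |Γ|² = 0.945
ML = −10·log₁₀(1 − |Γ|²)

mismatch loss ≈ 0.246 dB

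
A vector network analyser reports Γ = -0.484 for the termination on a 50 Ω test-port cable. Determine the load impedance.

Z_L = Z_0·(1 + Γ)/(1 − Γ) = 50·(0.516)/(1.48)

Z_L ≈ 17.4 Ω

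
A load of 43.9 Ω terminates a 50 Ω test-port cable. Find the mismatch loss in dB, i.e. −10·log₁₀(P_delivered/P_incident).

mismatch loss ≈ 0.0184 dB

Γ = (43.9 − 50)/(43.9 + 50) = -0.065
|Γ|² = 0.00422, so P_del/P_inc = 1 − |Γ|² = 0.996
ML = −10·log₁₀(1 − |Γ|²)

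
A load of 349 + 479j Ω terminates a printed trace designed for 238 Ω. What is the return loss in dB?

Γ = (111 + j479)/(587 + j479), |Γ| = 0.649
RL = −20·log₁₀|Γ| = −20·log₁₀(0.649)

RL ≈ 3.76 dB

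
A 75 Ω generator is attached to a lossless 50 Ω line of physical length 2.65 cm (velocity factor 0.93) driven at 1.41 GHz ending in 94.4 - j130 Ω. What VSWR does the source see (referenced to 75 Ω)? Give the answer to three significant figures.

λ = v/f = 0.93·c / 1.41 GHz = 0.198 m
βl = 2π·l/λ = 2π × 0.134 = 48.2°
tan(βl) = 1.12
Z_in = Z_0·(Z_L + jZ_0·tanβl)/(Z_0 + jZ_L·tanβl) = 10.8 − j24.8 Ω
Γ_s = (Z_in − Z_s)/(Z_in + Z_s) = (-64.2 − j24.8)/(85.8 − j24.8), |Γ_s| = 0.771
VSWR = (1 + |Γ_s|)/(1 − |Γ_s|)

VSWR ≈ 7.74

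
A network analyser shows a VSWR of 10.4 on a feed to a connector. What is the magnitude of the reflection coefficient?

|Γ| ≈ 0.825

|Γ| = (S − 1)/(S + 1) = (10.4 − 1)/(10.4 + 1) = 9.4/11.4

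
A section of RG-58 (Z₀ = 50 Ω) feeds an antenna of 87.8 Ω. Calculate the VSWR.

VSWR ≈ 1.76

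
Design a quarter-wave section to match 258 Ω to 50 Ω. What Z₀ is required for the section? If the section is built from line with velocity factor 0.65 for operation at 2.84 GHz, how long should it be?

Z_qwt = √(Z_0·R_L) = √(50 × 258) = √12900
λ = 0.65·c/f = 0.0687 m, so l = λ/4 = 0.0172 m

Z_qwt ≈ 114 Ω; length ≈ 1.72 cm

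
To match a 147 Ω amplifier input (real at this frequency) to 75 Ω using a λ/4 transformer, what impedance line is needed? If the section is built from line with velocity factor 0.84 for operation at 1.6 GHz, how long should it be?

Z_qwt = √(Z_0·R_L) = √(75 × 147) = √11020
λ = 0.84·c/f = 0.158 m, so l = λ/4 = 0.0394 m

Z_qwt ≈ 105 Ω; length ≈ 3.94 cm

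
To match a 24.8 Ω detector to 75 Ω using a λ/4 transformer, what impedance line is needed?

Z_qwt ≈ 43.1 Ω

Z_qwt = √(Z_0·R_L) = √(75 × 24.8) = √1860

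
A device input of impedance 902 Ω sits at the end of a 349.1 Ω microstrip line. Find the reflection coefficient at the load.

Γ = 0.442

Γ = (Z_L − Z_0)/(Z_L + Z_0) = (902 − 349.1)/(902 + 349.1) = 552.9/1251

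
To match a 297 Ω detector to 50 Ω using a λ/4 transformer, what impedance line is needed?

Z_qwt = √(Z_0·R_L) = √(50 × 297) = √14850

Z_qwt ≈ 122 Ω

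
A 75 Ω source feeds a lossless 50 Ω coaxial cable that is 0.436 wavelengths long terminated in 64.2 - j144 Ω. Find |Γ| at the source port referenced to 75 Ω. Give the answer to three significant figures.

βl = 2π × 0.436 = 157°
tan(βl) = -0.425
Z_in = Z_0·(Z_L + jZ_0·tanβl)/(Z_0 + jZ_L·tanβl) = 217 + j207 Ω
Γ_s = (Z_in − Z_s)/(Z_in + Z_s) = (142 + j207)/(292 + j207), |Γ_s| = 0.701

|Γ| ≈ 0.701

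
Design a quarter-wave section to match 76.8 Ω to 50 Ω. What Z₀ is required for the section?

Z_qwt ≈ 62 Ω

Z_qwt = √(Z_0·R_L) = √(50 × 76.8) = √3840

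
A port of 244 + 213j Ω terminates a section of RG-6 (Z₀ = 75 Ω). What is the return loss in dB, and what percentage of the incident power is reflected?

Γ = (169 + j213)/(319 + j213), |Γ| = 0.709
RL = −20·log₁₀(0.709) = 2.99 dB
P_refl/P_inc = |Γ|² = 0.502

RL ≈ 2.99 dB; 50.2% of incident power reflected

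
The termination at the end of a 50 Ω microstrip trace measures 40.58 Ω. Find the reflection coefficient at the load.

Γ = (Z_L − Z_0)/(Z_L + Z_0) = (40.58 − 50)/(40.58 + 50) = -9.42/90.58

Γ = -0.104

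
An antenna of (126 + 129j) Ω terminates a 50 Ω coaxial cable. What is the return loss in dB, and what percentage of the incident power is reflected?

Γ = (76 + j129)/(176 + j129), |Γ| = 0.686
RL = −20·log₁₀(0.686) = 3.27 dB
P_refl/P_inc = |Γ|² = 0.471

RL ≈ 3.27 dB; 47.1% of incident power reflected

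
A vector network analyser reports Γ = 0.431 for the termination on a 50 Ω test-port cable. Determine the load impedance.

Z_L = Z_0·(1 + Γ)/(1 − Γ) = 50·(1.43)/(0.569)

Z_L ≈ 126 Ω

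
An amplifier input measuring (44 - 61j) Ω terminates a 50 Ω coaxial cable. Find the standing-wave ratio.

VSWR ≈ 3.41

Γ = (Z_L − Z_0)/(Z_L + Z_0) = (-6 − j61)/(94 − j61)
|Γ| = 61.3/112 = 0.547
VSWR = (1 + |Γ|)/(1 − |Γ|) = 1.55/0.453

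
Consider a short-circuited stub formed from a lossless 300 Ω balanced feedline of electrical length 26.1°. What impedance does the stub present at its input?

tan(βl) = 0.49
For a short-circuited stub, Z_in = jZ_0·tan(βl)

Z_in ≈ +j147 Ω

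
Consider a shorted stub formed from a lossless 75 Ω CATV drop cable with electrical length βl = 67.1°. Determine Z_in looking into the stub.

tan(βl) = 2.37
For a shorted stub, Z_in = jZ_0·tan(βl)

Z_in ≈ +j178 Ω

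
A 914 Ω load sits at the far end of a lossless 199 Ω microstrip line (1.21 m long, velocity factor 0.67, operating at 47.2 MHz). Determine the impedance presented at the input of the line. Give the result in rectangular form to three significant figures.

λ = v/f = 0.67·c / 47.2 MHz = 4.26 m
βl = 2π·l/λ = 2π × 0.284 = 102°
tan(βl) = tan(102°) = -4.59
Z_in = Z_0·(Z_L + jZ_0·tanβl)/(Z_0 + jZ_L·tanβl)
     = 199·(914 − j913)/(199 − j4200)

Z_in ≈ 45.3 + j41.2 Ω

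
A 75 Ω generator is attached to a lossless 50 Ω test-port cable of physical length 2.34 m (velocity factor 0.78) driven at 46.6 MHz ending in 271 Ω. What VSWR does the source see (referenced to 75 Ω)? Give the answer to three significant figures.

λ = v/f = 0.78·c / 46.6 MHz = 5.02 m
βl = 2π·l/λ = 2π × 0.466 = 168°
tan(βl) = -0.217
Z_in = Z_0·(Z_L + jZ_0·tanβl)/(Z_0 + jZ_L·tanβl) = 119 + j129 Ω
Γ_s = (Z_in − Z_s)/(Z_in + Z_s) = (44.1 + j129)/(194 + j129), |Γ_s| = 0.585
VSWR = (1 + |Γ_s|)/(1 − |Γ_s|)

VSWR ≈ 3.82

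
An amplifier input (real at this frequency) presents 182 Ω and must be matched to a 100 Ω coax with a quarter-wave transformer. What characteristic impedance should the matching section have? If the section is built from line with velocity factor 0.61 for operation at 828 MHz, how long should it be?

Z_qwt = √(Z_0·R_L) = √(100 × 182) = √18200
λ = 0.61·c/f = 0.221 m, so l = λ/4 = 0.0553 m

Z_qwt ≈ 135 Ω; length ≈ 5.53 cm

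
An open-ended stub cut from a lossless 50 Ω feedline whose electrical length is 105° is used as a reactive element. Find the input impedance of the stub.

tan(βl) = -3.73
For an open-ended stub, Z_in = −jZ_0·cot(βl) = −jZ_0/tan(βl)

Z_in ≈ +j13.4 Ω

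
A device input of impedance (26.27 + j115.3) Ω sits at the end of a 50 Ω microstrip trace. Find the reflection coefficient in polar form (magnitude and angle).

Γ ≈ 0.852 ∠ 45.1°

Γ = (Z_L − Z_0)/(Z_L + Z_0) = (-23.73 + j115.3)/(76.27 + j115.3)
|Γ| = 118/138 = 0.852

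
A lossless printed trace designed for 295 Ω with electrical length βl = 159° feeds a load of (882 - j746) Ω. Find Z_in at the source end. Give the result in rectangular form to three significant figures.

tan(βl) = tan(159°) = -0.384
Z_in = Z_0·(Z_L + jZ_0·tanβl)/(Z_0 + jZ_L·tanβl)
     = 295·(882 − j859)/(8.64 − j339)

Z_in ≈ 768 + j749 Ω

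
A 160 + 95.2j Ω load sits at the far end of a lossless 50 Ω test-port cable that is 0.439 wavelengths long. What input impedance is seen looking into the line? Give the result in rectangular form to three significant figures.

Z_in ≈ 38.8 + j70.8 Ω

βl = 2π × 0.439 = 158°
tan(βl) = tan(158°) = -0.403
Z_in = Z_0·(Z_L + jZ_0·tanβl)/(Z_0 + jZ_L·tanβl)
     = 50·(160 + j75)/(88.4 − j64.5)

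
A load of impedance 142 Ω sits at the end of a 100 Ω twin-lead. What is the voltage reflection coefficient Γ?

Γ = 0.174

Γ = (Z_L − Z_0)/(Z_L + Z_0) = (142 − 100)/(142 + 100) = 42/242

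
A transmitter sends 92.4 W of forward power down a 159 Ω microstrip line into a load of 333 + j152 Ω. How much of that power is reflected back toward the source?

|Γ| = |(174 + j152)/(492 + j152)| = 0.449
|Γ|² = 0.201
P_refl = |Γ|²·P_inc = 18.6 W, P_del = (1 − |Γ|²)·P_inc = 73.8 W

P_reflected ≈ 18.6 W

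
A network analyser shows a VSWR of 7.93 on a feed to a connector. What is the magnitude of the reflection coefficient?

|Γ| = (S − 1)/(S + 1) = (7.93 − 1)/(7.93 + 1) = 6.93/8.93

|Γ| ≈ 0.776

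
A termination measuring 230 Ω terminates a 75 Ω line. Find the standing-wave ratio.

VSWR ≈ 3.07

For a purely resistive load, VSWR = R_L/Z_0 or Z_0/R_L (whichever > 1) = 230/75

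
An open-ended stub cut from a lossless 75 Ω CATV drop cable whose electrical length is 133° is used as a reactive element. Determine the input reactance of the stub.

tan(βl) = -1.07
For an open-ended stub, Z_in = −jZ_0·cot(βl) = −jZ_0/tan(βl)

X_in ≈ 69.9 Ω (inductive)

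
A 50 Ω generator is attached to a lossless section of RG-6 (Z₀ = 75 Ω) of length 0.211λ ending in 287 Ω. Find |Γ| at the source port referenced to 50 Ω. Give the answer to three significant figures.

|Γ| ≈ 0.467

βl = 2π × 0.211 = 76°
tan(βl) = 4
Z_in = Z_0·(Z_L + jZ_0·tanβl)/(Z_0 + jZ_L·tanβl) = 20.7 − j17.4 Ω
Γ_s = (Z_in − Z_s)/(Z_in + Z_s) = (-29.3 − j17.4)/(70.7 − j17.4), |Γ_s| = 0.467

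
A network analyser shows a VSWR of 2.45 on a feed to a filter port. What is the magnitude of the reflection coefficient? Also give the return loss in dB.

|Γ| = (S − 1)/(S + 1) = (2.45 − 1)/(2.45 + 1) = 1.45/3.45
RL = −20·log₁₀|Γ| = −20·log₁₀(0.42)

|Γ| ≈ 0.42; return loss ≈ 7.53 dB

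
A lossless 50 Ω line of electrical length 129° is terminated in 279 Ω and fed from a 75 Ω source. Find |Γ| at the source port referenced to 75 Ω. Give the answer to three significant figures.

|Γ| ≈ 0.735

tan(βl) = -1.23
Z_in = Z_0·(Z_L + jZ_0·tanβl)/(Z_0 + jZ_L·tanβl) = 14.5 + j38.4 Ω
Γ_s = (Z_in − Z_s)/(Z_in + Z_s) = (-60.5 + j38.4)/(89.5 + j38.4), |Γ_s| = 0.735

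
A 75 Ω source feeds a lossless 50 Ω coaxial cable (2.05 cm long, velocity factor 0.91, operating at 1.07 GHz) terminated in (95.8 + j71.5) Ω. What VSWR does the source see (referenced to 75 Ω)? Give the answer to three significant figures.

λ = v/f = 0.91·c / 1.07 GHz = 0.255 m
βl = 2π·l/λ = 2π × 0.0803 = 28.9°
tan(βl) = 0.553
Z_in = Z_0·(Z_L + jZ_0·tanβl)/(Z_0 + jZ_L·tanβl) = 107 − j69.2 Ω
Γ_s = (Z_in − Z_s)/(Z_in + Z_s) = (32.3 − j69.2)/(182 − j69.2), |Γ_s| = 0.392
VSWR = (1 + |Γ_s|)/(1 − |Γ_s|)

VSWR ≈ 2.29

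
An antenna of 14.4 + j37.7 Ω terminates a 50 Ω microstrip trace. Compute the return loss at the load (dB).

RL ≈ 3.16 dB

Γ = (-35.6 + j37.7)/(64.4 + j37.7), |Γ| = 0.695
RL = −20·log₁₀|Γ| = −20·log₁₀(0.695)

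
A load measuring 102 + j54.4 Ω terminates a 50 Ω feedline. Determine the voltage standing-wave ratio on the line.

VSWR ≈ 2.75

Γ = (Z_L − Z_0)/(Z_L + Z_0) = (52 + j54.4)/(152 + j54.4)
|Γ| = 75.3/161 = 0.466
VSWR = (1 + |Γ|)/(1 − |Γ|) = 1.47/0.534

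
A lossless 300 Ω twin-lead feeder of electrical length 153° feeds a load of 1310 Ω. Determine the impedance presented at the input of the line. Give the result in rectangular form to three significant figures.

Z_in ≈ 277 + j464 Ω

tan(βl) = tan(153°) = -0.51
Z_in = Z_0·(Z_L + jZ_0·tanβl)/(Z_0 + jZ_L·tanβl)
     = 300·(1310 − j153)/(300 − j667)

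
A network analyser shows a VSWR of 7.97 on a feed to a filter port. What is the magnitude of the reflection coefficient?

|Γ| ≈ 0.777

|Γ| = (S − 1)/(S + 1) = (7.97 − 1)/(7.97 + 1) = 6.97/8.97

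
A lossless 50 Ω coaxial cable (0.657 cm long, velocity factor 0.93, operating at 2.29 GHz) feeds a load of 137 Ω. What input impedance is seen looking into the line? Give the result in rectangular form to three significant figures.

λ = v/f = 0.93·c / 2.29 GHz = 0.122 m
βl = 2π·l/λ = 2π × 0.0539 = 19.4°
tan(βl) = tan(19.4°) = 0.352
Z_in = Z_0·(Z_L + jZ_0·tanβl)/(Z_0 + jZ_L·tanβl)
     = 50·(137 + j17.6)/(50 + j48.3)

Z_in ≈ 79.7 − j59.3 Ω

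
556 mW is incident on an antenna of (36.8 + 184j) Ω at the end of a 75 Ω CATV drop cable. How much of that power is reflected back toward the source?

|Γ| = |(-38.2 + j184)/(111.8 + j184)| = 0.873
|Γ|² = 0.762
P_refl = |Γ|²·P_inc = 424 mW, P_del = (1 − |Γ|²)·P_inc = 132 mW

P_reflected ≈ 424 mW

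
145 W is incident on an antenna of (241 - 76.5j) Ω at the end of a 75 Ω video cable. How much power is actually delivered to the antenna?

P_delivered ≈ 99.2 W

|Γ| = |(166 − j76.5)/(316 − j76.5)| = 0.562
|Γ|² = 0.316
P_refl = |Γ|²·P_inc = 45.8 W, P_del = (1 − |Γ|²)·P_inc = 99.2 W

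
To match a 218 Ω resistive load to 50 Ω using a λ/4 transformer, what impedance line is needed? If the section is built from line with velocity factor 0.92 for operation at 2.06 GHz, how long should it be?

Z_qwt ≈ 104 Ω; length ≈ 3.35 cm

Z_qwt = √(Z_0·R_L) = √(50 × 218) = √10900
λ = 0.92·c/f = 0.134 m, so l = λ/4 = 0.0335 m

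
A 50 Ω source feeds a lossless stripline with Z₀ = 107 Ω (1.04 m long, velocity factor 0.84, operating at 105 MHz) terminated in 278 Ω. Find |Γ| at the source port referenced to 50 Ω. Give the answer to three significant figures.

λ = v/f = 0.84·c / 105 MHz = 2.4 m
βl = 2π·l/λ = 2π × 0.433 = 156°
tan(βl) = -0.445
Z_in = Z_0·(Z_L + jZ_0·tanβl)/(Z_0 + jZ_L·tanβl) = 142 + j117 Ω
Γ_s = (Z_in − Z_s)/(Z_in + Z_s) = (92.5 + j117)/(192 + j117), |Γ_s| = 0.662

|Γ| ≈ 0.662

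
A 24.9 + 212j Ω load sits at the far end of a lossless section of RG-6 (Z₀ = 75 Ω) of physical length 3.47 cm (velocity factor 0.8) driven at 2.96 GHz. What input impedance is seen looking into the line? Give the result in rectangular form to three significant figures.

λ = v/f = 0.8·c / 2.96 GHz = 0.0811 m
βl = 2π·l/λ = 2π × 0.428 = 154°
tan(βl) = tan(154°) = -0.486
Z_in = Z_0·(Z_L + jZ_0·tanβl)/(Z_0 + jZ_L·tanβl)
     = 75·(24.9 + j176)/(178 − j12.1)

Z_in ≈ 5.44 + j74.3 Ω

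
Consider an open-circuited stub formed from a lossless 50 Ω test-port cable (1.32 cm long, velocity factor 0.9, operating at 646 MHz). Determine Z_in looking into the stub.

λ = v/f = 0.9·c / 646 MHz = 0.418 m
βl = 2π·l/λ = 2π × 0.0316 = 11.4°
tan(βl) = 0.201
For an open-circuited stub, Z_in = −jZ_0·cot(βl) = −jZ_0/tan(βl)

Z_in ≈ −j249 Ω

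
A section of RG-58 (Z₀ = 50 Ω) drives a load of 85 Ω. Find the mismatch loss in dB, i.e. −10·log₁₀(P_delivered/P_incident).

mismatch loss ≈ 0.302 dB

Γ = (85 − 50)/(85 + 50) = 0.259
|Γ|² = 0.0672, so P_del/P_inc = 1 − |Γ|² = 0.933
ML = −10·log₁₀(1 − |Γ|²)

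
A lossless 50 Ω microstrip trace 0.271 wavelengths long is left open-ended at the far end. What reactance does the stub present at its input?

X_in ≈ 6.64 Ω (inductive)

βl = 2π × 0.271 = 97.6°
tan(βl) = -7.53
For an open-ended stub, Z_in = −jZ_0·cot(βl) = −jZ_0/tan(βl)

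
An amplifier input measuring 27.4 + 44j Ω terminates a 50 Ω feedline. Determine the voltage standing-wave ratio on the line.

VSWR ≈ 3.5

Γ = (Z_L − Z_0)/(Z_L + Z_0) = (-22.6 + j44)/(77.4 + j44)
|Γ| = 49.5/89 = 0.556
VSWR = (1 + |Γ|)/(1 − |Γ|) = 1.56/0.444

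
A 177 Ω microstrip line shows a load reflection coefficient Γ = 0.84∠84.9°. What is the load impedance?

Z_L = Z_0·(1 + Γ)/(1 − Γ) = 177·(1.07 + j0.837)/(0.925 − j0.837)

Z_L ≈ 33.5 + j190 Ω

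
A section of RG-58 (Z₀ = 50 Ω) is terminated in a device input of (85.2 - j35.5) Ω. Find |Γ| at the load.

Γ = (Z_L − Z_0)/(Z_L + Z_0) = (35.2 − j35.5)/(135.2 − j35.5)
|Γ| = 50/140

|Γ| ≈ 0.358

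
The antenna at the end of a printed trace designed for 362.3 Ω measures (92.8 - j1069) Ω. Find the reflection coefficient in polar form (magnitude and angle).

Γ = (Z_L − Z_0)/(Z_L + Z_0) = (-269.5 − j1069)/(455.1 − j1069)
|Γ| = 1100/1160 = 0.949

Γ ≈ 0.949 ∠ -37.2°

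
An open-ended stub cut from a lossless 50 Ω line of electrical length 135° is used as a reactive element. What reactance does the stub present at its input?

X_in ≈ 50 Ω (inductive)

tan(βl) = -1
For an open-ended stub, Z_in = −jZ_0·cot(βl) = −jZ_0/tan(βl)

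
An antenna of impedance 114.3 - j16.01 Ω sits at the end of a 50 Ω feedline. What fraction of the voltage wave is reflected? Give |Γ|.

|Γ| ≈ 0.401

Γ = (Z_L − Z_0)/(Z_L + Z_0) = (64.3 − j16.01)/(164.3 − j16.01)
|Γ| = 66.3/165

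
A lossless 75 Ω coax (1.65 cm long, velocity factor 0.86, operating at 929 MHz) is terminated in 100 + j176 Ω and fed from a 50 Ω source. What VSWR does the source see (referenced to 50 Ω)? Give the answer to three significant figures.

λ = v/f = 0.86·c / 929 MHz = 0.278 m
βl = 2π·l/λ = 2π × 0.0594 = 21.4°
tan(βl) = 0.392
Z_in = Z_0·(Z_L + jZ_0·tanβl)/(Z_0 + jZ_L·tanβl) = 413 − j128 Ω
Γ_s = (Z_in − Z_s)/(Z_in + Z_s) = (363 − j128)/(463 − j128), |Γ_s| = 0.801
VSWR = (1 + |Γ_s|)/(1 − |Γ_s|)

VSWR ≈ 9.06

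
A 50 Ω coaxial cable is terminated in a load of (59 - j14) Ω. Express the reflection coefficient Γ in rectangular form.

Γ ≈ 0.0975 − j0.116

Γ = (Z_L − Z_0)/(Z_L + Z_0) = (9 − j14)/(109 − j14)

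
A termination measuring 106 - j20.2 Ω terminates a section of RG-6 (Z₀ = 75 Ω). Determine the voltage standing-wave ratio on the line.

VSWR ≈ 1.51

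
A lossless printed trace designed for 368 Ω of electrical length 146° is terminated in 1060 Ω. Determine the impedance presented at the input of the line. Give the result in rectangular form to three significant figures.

tan(βl) = tan(146°) = -0.675
Z_in = Z_0·(Z_L + jZ_0·tanβl)/(Z_0 + jZ_L·tanβl)
     = 368·(1060 − j248)/(368 − j715)

Z_in ≈ 323 + j379 Ω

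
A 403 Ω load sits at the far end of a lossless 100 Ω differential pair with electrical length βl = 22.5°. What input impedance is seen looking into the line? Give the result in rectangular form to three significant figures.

Z_in ≈ 125 − j167 Ω

tan(βl) = tan(22.5°) = 0.414
Z_in = Z_0·(Z_L + jZ_0·tanβl)/(Z_0 + jZ_L·tanβl)
     = 100·(403 + j41.4)/(100 + j167)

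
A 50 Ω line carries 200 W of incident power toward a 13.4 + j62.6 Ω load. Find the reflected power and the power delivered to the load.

|Γ| = |(-36.6 + j62.6)/(63.4 + j62.6)| = 0.814
|Γ|² = 0.662
P_refl = |Γ|²·P_inc = 132 W, P_del = (1 − |Γ|²)·P_inc = 67.5 W

P_reflected ≈ 132 W; P_delivered ≈ 67.5 W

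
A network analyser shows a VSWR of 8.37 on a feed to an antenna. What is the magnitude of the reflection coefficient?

|Γ| ≈ 0.787

|Γ| = (S − 1)/(S + 1) = (8.37 − 1)/(8.37 + 1) = 7.37/9.37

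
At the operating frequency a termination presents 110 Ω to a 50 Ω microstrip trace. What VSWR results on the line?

Γ = (110 − 50)/(110 + 50) = 0.375
VSWR = (1 + 0.375)/(1 − 0.375)

VSWR ≈ 2.2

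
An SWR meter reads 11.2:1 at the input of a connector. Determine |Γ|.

|Γ| ≈ 0.836

|Γ| = (S − 1)/(S + 1) = (11.2 − 1)/(11.2 + 1) = 10.2/12.2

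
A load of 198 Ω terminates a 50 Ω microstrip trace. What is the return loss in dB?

RL ≈ 4.48 dB

Γ = (198 − 50)/(198 + 50) = 0.597
RL = −20·log₁₀|Γ| = −20·log₁₀(0.597)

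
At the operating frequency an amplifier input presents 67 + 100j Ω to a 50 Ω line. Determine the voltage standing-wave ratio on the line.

Γ = (Z_L − Z_0)/(Z_L + Z_0) = (17 + j100)/(117 + j100)
|Γ| = 101/154 = 0.659
VSWR = (1 + |Γ|)/(1 − |Γ|) = 1.66/0.341

VSWR ≈ 4.87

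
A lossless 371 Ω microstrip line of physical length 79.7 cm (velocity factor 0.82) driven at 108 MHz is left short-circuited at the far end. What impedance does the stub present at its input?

λ = v/f = 0.82·c / 108 MHz = 2.28 m
βl = 2π·l/λ = 2π × 0.35 = 126°
tan(βl) = -1.38
For a short-circuited stub, Z_in = jZ_0·tan(βl)

Z_in ≈ −j511 Ω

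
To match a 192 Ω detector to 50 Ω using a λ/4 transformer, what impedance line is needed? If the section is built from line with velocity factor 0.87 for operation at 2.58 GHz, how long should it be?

Z_qwt ≈ 98 Ω; length ≈ 2.53 cm

Z_qwt = √(Z_0·R_L) = √(50 × 192) = √9600
λ = 0.87·c/f = 0.101 m, so l = λ/4 = 0.0253 m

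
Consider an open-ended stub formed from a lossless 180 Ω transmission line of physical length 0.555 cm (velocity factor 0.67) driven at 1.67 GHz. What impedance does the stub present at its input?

Z_in ≈ −j604 Ω

λ = v/f = 0.67·c / 1.67 GHz = 0.12 m
βl = 2π·l/λ = 2π × 0.0461 = 16.6°
tan(βl) = 0.298
For an open-ended stub, Z_in = −jZ_0·cot(βl) = −jZ_0/tan(βl)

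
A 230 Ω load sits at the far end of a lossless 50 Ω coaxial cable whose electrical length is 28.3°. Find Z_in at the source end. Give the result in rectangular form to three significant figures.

Z_in ≈ 41.6 − j76.1 Ω

tan(βl) = tan(28.3°) = 0.538
Z_in = Z_0·(Z_L + jZ_0·tanβl)/(Z_0 + jZ_L·tanβl)
     = 50·(230 + j26.9)/(50 + j124)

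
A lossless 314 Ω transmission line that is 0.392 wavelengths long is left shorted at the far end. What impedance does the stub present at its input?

Z_in ≈ −j253 Ω

βl = 2π × 0.392 = 141°
tan(βl) = -0.806
For a shorted stub, Z_in = jZ_0·tan(βl)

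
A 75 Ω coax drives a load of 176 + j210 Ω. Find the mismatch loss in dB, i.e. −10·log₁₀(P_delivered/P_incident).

mismatch loss ≈ 3.07 dB

Γ = (101 + j210)/(251 + j210), |Γ| = 0.712
|Γ|² = 0.507, so P_del/P_inc = 1 − |Γ|² = 0.493
ML = −10·log₁₀(1 − |Γ|²)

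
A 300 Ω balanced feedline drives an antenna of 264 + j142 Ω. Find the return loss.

RL ≈ 12 dB

Γ = (-36 + j142)/(564 + j142), |Γ| = 0.252
RL = −20·log₁₀|Γ| = −20·log₁₀(0.252)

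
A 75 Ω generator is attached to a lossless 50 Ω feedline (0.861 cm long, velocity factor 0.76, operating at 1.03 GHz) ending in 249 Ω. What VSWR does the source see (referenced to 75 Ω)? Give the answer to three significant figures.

λ = v/f = 0.76·c / 1.03 GHz = 0.221 m
βl = 2π·l/λ = 2π × 0.0389 = 14°
tan(βl) = 0.249
Z_in = Z_0·(Z_L + jZ_0·tanβl)/(Z_0 + jZ_L·tanβl) = 104 − j117 Ω
Γ_s = (Z_in − Z_s)/(Z_in + Z_s) = (29 − j117)/(179 − j117), |Γ_s| = 0.563
VSWR = (1 + |Γ_s|)/(1 − |Γ_s|)

VSWR ≈ 3.57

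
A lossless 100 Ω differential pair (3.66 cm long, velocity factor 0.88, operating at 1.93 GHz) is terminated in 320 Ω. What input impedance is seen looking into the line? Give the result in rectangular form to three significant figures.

Z_in ≈ 31.6 + j9.99 Ω

λ = v/f = 0.88·c / 1.93 GHz = 0.137 m
βl = 2π·l/λ = 2π × 0.268 = 96.3°
tan(βl) = tan(96.3°) = -9.02
Z_in = Z_0·(Z_L + jZ_0·tanβl)/(Z_0 + jZ_L·tanβl)
     = 100·(320 − j902)/(100 − j2890)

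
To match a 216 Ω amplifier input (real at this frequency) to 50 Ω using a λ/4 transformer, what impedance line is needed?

Z_qwt = √(Z_0·R_L) = √(50 × 216) = √10800

Z_qwt ≈ 104 Ω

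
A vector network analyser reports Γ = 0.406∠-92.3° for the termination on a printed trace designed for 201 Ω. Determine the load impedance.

Z_L ≈ 140 − j136 Ω

Z_L = Z_0·(1 + Γ)/(1 − Γ) = 201·(0.984 − j0.406)/(1.02 + j0.406)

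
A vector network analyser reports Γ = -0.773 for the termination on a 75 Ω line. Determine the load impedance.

Z_L ≈ 9.6 Ω

Z_L = Z_0·(1 + Γ)/(1 − Γ) = 75·(0.227)/(1.77)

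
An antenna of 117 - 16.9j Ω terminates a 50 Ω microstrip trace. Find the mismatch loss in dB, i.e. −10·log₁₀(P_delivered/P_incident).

Γ = (67 − j16.9)/(167 − j16.9), |Γ| = 0.412
|Γ|² = 0.169, so P_del/P_inc = 1 − |Γ|² = 0.831
ML = −10·log₁₀(1 − |Γ|²)

mismatch loss ≈ 0.806 dB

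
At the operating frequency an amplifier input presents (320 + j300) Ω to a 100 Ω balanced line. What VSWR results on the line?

Γ = (Z_L − Z_0)/(Z_L + Z_0) = (220 + j300)/(420 + j300)
|Γ| = 372/516 = 0.721
VSWR = (1 + |Γ|)/(1 − |Γ|) = 1.72/0.279

VSWR ≈ 6.16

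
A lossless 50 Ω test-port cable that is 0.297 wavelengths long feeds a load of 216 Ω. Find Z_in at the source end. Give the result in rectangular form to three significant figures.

βl = 2π × 0.297 = 107°
tan(βl) = tan(107°) = -3.29
Z_in = Z_0·(Z_L + jZ_0·tanβl)/(Z_0 + jZ_L·tanβl)
     = 50·(216 − j164)/(50 − j710)

Z_in ≈ 12.6 + j14.3 Ω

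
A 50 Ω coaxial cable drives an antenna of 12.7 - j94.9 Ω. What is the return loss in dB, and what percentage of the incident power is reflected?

RL ≈ 0.949 dB; 80.4% of incident power reflected

Γ = (-37.3 − j94.9)/(62.7 − j94.9), |Γ| = 0.896
RL = −20·log₁₀(0.896) = 0.949 dB
P_refl/P_inc = |Γ|² = 0.804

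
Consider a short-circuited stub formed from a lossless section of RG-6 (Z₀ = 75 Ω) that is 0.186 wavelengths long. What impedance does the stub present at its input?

Z_in ≈ +j176 Ω

βl = 2π × 0.186 = 67°
tan(βl) = 2.35
For a short-circuited stub, Z_in = jZ_0·tan(βl)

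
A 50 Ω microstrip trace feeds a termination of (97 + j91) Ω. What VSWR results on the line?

VSWR ≈ 3.91

Γ = (Z_L − Z_0)/(Z_L + Z_0) = (47 + j91)/(147 + j91)
|Γ| = 102/173 = 0.592
VSWR = (1 + |Γ|)/(1 − |Γ|) = 1.59/0.408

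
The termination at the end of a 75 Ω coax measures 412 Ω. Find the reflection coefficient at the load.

Γ = 0.692

Γ = (Z_L − Z_0)/(Z_L + Z_0) = (412 − 75)/(412 + 75) = 337/487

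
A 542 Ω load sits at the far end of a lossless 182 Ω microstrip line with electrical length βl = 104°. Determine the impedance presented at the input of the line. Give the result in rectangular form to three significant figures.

Z_in ≈ 64.5 + j40 Ω

tan(βl) = tan(104°) = -4.01
Z_in = Z_0·(Z_L + jZ_0·tanβl)/(Z_0 + jZ_L·tanβl)
     = 182·(542 − j730)/(182 − j2170)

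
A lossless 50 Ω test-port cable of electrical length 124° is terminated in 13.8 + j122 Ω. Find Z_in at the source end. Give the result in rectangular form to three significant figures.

tan(βl) = tan(124°) = -1.48
Z_in = Z_0·(Z_L + jZ_0·tanβl)/(Z_0 + jZ_L·tanβl)
     = 50·(13.8 + j47.9)/(231 − j20.5)

Z_in ≈ 2.05 + j10.5 Ω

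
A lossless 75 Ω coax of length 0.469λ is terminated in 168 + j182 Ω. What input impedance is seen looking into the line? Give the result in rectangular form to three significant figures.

Z_in ≈ 73.3 + j135 Ω

βl = 2π × 0.469 = 169°
tan(βl) = tan(169°) = -0.197
Z_in = Z_0·(Z_L + jZ_0·tanβl)/(Z_0 + jZ_L·tanβl)
     = 75·(168 + j167)/(111 − j33.1)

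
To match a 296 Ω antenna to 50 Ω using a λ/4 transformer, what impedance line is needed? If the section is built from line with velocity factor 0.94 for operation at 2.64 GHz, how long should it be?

Z_qwt = √(Z_0·R_L) = √(50 × 296) = √14800
λ = 0.94·c/f = 0.107 m, so l = λ/4 = 0.0267 m

Z_qwt ≈ 122 Ω; length ≈ 2.67 cm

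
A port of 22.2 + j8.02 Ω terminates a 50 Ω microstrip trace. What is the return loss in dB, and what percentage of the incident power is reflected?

RL ≈ 8 dB; 15.9% of incident power reflected

Γ = (-27.8 + j8.02)/(72.2 + j8.02), |Γ| = 0.398
RL = −20·log₁₀(0.398) = 8 dB
P_refl/P_inc = |Γ|² = 0.159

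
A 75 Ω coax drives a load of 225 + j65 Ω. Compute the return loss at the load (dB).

RL ≈ 5.47 dB

Γ = (150 + j65)/(300 + j65), |Γ| = 0.533
RL = −20·log₁₀|Γ| = −20·log₁₀(0.533)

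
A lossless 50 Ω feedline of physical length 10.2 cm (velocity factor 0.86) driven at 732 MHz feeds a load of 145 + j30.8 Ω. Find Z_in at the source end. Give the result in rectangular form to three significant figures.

λ = v/f = 0.86·c / 732 MHz = 0.352 m
βl = 2π·l/λ = 2π × 0.289 = 104°
tan(βl) = tan(104°) = -3.96
Z_in = Z_0·(Z_L + jZ_0·tanβl)/(Z_0 + jZ_L·tanβl)
     = 50·(145 − j167)/(172 − j574)

Z_in ≈ 16.8 + j7.59 Ω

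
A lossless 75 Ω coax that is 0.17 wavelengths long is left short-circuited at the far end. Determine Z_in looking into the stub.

βl = 2π × 0.17 = 61.2°
tan(βl) = 1.82
For a short-circuited stub, Z_in = jZ_0·tan(βl)

Z_in ≈ +j136 Ω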